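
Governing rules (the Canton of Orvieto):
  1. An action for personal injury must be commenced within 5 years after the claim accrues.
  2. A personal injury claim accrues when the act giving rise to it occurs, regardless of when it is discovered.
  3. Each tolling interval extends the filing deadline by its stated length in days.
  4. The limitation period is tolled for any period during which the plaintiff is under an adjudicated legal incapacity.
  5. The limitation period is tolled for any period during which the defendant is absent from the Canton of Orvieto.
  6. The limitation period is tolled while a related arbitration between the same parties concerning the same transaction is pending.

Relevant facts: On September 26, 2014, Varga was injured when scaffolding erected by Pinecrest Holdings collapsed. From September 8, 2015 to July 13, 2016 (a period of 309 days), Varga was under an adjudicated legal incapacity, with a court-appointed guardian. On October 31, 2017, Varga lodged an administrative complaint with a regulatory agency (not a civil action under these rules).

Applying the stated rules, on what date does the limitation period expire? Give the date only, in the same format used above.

The limitation period began to run on September 26, 2014.
The untolled deadline — 5 years after September 26, 2014 — is September 26, 2019.
The plaintiff's legal incapacity from September 8, 2015 to July 13, 2016 tolled the period for 309 days, extending the deadline to July 31, 2020.
Nothing else in the chronology tolls or restarts the period.

July 31, 2020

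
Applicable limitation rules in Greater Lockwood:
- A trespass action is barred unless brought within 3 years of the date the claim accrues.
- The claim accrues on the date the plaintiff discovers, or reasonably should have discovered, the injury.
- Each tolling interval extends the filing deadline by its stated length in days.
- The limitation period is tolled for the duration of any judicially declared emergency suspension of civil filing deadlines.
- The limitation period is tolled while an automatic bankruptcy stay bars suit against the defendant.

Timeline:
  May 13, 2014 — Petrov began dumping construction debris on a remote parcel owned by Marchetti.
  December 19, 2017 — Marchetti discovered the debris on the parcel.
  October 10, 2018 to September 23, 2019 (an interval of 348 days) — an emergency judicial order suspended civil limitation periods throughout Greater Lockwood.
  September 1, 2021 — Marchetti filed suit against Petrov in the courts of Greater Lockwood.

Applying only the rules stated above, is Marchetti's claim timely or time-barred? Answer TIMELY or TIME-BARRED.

The claim did not accrue until Marchetti discovered the injury on December 19, 2017; the May 13, 2014 act date does not start the clock under the stated rule.
The untolled deadline — 3 years after December 19, 2017 — is December 19, 2020.
The emergency suspension of filing deadlines from October 10, 2018 to September 23, 2019 tolled the period for 348 days, extending the deadline to December 2, 2021.
Marchetti filed on September 1, 2021, before the December 2, 2021 deadline, so the action is timely.

TIMELY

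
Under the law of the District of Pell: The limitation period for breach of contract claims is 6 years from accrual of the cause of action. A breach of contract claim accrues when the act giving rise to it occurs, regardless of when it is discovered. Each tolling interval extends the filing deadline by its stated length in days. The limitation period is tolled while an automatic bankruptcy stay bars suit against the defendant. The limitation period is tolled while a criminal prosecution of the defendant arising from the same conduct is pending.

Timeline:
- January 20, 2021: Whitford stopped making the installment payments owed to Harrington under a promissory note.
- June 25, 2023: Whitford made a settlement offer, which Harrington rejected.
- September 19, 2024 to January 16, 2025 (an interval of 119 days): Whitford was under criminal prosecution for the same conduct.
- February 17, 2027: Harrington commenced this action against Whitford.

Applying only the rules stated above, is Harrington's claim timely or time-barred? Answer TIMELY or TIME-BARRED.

TIMELY

The claim accrued on January 20, 2021, when the wrongful act occurred.
6 years from January 20, 2021 is January 20, 2027.
The pending criminal prosecution from September 19, 2024 to January 16, 2025 tolled the period for 119 days, extending the deadline to May 19, 2027.
Nothing else in the chronology tolls or restarts the period.
Filing on February 17, 2027 beat the May 19, 2027 deadline — the action is timely.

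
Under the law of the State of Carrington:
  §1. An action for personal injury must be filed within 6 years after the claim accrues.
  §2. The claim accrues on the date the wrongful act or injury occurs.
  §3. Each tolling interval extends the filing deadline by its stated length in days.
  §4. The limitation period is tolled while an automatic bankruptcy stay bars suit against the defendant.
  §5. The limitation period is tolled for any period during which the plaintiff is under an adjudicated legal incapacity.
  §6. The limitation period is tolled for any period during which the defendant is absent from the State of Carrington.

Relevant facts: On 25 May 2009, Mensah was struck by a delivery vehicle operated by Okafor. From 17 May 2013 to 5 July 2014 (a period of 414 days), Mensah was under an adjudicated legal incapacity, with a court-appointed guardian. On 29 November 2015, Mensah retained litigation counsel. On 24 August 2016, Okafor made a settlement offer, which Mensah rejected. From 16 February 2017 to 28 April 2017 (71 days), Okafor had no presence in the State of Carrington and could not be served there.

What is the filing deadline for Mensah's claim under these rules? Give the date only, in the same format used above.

12 July 2016

The claim accrued on 25 May 2009, the date of the act.
The untolled deadline — 6 years after 25 May 2009 — is 25 May 2015.
Because the plaintiff's legal incapacity ran from 17 May 2013 to 5 July 2014, the deadline is extended by 414 days to 12 July 2016.
By the time the defendant's absence from the jurisdiction began on 16 February 2017, the limitation period had already expired on 12 July 2016; that interval cannot revive it.
The other events in the timeline have no effect on the limitation period under the stated rules.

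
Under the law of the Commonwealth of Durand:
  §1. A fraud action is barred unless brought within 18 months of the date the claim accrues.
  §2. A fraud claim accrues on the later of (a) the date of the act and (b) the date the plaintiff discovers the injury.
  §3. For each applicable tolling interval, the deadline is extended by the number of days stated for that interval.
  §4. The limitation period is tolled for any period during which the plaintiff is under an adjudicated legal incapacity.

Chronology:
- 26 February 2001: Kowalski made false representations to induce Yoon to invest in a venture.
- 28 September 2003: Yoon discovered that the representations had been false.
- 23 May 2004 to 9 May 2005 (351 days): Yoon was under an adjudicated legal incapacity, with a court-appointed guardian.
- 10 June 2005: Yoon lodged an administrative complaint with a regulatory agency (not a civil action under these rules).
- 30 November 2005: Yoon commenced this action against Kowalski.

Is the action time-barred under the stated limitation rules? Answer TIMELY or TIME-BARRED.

Because discovery on 28 September 2003 post-dates the 26 February 2001 act, accrual under the later-of rule falls on 28 September 2003.
The untolled deadline — 18 months after 28 September 2003 — is 28 March 2005.
The plaintiff's legal incapacity from 23 May 2004 to 9 May 2005 tolled the period for 351 days, extending the deadline to 14 March 2006.
The other events in the timeline have no effect on the limitation period under the stated rules.
Yoon filed on 30 November 2005, before the 14 March 2006 deadline, so the action is timely.

TIMELY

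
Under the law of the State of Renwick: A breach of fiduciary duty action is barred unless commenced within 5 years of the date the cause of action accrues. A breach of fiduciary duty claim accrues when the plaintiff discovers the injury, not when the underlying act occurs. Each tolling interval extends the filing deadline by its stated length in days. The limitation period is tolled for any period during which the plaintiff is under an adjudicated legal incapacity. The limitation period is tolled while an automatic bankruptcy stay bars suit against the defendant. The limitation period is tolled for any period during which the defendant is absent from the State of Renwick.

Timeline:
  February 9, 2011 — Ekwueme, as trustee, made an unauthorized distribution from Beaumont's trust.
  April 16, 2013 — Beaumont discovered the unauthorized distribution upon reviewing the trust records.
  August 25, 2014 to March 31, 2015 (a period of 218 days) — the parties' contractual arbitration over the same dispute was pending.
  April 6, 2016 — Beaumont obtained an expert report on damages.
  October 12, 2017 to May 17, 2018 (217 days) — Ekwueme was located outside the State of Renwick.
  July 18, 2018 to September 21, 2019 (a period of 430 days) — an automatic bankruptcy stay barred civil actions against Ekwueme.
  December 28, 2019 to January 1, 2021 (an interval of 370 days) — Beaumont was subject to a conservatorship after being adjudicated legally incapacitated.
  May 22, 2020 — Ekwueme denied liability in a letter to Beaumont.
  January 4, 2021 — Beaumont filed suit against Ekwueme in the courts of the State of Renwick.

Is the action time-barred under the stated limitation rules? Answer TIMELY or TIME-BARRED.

TIMELY

The claim did not accrue until Beaumont discovered the injury on April 16, 2013; the February 9, 2011 act date does not start the clock under the stated rule.
The untolled deadline — 5 years after April 16, 2013 — is April 16, 2018.
The defendant's absence from the jurisdiction from October 12, 2017 to May 17, 2018 tolled the period for 217 days, extending the deadline to November 19, 2018.
The automatic bankruptcy stay from July 18, 2018 to September 21, 2019 tolled the period for 430 days, extending the deadline to January 23, 2020.
The plaintiff's legal incapacity from December 28, 2019 to January 1, 2021 tolled the period for 370 days, extending the deadline to January 27, 2021.
The pending related arbitration from August 25, 2014 to March 31, 2015 does not toll the period, because no stated rule makes a pending arbitration a tolling event.
None of the other events listed affects the running of the period under the stated rules.
Beaumont filed on January 4, 2021, before the January 27, 2021 deadline, so the action is timely.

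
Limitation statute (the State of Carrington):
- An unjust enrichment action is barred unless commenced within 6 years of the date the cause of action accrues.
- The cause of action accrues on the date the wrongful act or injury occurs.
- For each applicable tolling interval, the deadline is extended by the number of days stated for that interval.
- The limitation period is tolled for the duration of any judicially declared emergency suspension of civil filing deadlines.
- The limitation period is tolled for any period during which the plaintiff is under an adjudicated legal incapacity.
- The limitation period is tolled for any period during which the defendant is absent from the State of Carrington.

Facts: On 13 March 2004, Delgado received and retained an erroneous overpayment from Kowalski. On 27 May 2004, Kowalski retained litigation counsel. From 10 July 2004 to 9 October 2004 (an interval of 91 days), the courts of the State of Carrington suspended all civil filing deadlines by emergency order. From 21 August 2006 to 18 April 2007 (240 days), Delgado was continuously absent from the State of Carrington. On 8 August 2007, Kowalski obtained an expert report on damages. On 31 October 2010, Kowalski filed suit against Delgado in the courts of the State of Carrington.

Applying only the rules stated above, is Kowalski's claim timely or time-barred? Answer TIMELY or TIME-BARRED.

TIMELY

The limitation period began to run on 13 March 2004.
6 years from 13 March 2004 is 13 March 2010.
The emergency suspension of filing deadlines from 10 July 2004 to 9 October 2004 tolled the period for 91 days, extending the deadline to 12 June 2010.
The period was tolled for 240 days by the defendant's absence from the jurisdiction (21 August 2006 to 18 April 2007), pushing the deadline to 7 February 2011.
Nothing else in the chronology tolls or restarts the period.
The 31 October 2010 filing precedes the 7 February 2011 deadline; the claim is timely.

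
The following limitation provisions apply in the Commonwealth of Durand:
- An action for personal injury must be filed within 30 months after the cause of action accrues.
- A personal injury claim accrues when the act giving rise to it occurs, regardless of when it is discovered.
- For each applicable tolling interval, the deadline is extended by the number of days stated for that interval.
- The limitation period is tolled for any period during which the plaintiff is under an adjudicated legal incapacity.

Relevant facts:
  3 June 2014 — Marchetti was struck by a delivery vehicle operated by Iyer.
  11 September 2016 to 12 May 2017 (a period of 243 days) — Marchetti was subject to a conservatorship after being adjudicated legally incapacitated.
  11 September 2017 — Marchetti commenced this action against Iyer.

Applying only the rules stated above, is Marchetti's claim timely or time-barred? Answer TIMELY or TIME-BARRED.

The limitation period began to run on 3 June 2014.
The untolled deadline — 30 months after 3 June 2014 — is 3 December 2016.
The period was tolled for 243 days by the plaintiff's legal incapacity (11 September 2016 to 12 May 2017), pushing the deadline to 3 August 2017.
The 11 September 2017 filing falls after the 3 August 2017 deadline; the claim is time-barred.

TIME-BARRED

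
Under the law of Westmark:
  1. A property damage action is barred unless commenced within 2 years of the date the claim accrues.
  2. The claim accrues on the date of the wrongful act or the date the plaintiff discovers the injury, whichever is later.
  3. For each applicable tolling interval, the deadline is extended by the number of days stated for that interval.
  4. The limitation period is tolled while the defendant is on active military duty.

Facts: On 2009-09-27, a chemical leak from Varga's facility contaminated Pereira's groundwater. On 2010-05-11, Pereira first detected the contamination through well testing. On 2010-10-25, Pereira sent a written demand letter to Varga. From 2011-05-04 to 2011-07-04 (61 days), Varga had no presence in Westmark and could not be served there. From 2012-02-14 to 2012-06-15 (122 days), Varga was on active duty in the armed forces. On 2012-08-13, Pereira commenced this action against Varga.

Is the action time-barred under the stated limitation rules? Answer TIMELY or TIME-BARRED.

TIMELY

The claim accrued on 2010-05-11 — the later of the 2009-09-27 act and the 2010-05-11 discovery.
The untolled deadline — 2 years after 2010-05-11 — is 2012-05-11.
The defendant's active military service from 2012-02-14 to 2012-06-15 tolled the period for 122 days, extending the deadline to 2012-09-10.
Although the defendant's absence ran from 2011-05-04 to 2011-07-04, the stated rules do not make that a tolling event, so it is disregarded.
None of the other events listed affects the running of the period under the stated rules.
The 2012-08-13 filing precedes the 2012-09-10 deadline; the claim is timely.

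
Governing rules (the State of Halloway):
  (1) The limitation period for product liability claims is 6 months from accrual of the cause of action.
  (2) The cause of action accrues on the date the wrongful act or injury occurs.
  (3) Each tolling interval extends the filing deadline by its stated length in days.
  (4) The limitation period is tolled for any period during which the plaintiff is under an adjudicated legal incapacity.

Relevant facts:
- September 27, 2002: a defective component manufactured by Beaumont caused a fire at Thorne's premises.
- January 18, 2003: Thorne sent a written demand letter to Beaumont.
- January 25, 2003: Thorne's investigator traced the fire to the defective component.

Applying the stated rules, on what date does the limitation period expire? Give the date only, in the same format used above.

Accrual is governed by the date of the act, so the period began to run on September 27, 2002; the later discovery on January 25, 2003 is irrelevant under the stated rule.
6 months from September 27, 2002 is March 27, 2003.
None of the other events listed affects the running of the period under the stated rules.

March 27, 2003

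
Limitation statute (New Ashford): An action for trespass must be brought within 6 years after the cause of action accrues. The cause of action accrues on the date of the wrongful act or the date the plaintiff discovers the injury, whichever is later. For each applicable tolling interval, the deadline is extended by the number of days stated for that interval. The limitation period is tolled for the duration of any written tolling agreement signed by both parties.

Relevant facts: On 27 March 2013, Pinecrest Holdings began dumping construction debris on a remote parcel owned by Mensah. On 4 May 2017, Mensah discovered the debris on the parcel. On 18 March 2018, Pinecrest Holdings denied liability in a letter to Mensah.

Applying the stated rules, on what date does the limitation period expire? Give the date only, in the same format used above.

The claim accrued on 4 May 2017 — the later of the 27 March 2013 act and the 4 May 2017 discovery.
Adding the 6 years base period to 4 May 2017 gives a deadline of 4 May 2023, before any tolling.
The other events in the timeline have no effect on the limitation period under the stated rules.

4 May 2023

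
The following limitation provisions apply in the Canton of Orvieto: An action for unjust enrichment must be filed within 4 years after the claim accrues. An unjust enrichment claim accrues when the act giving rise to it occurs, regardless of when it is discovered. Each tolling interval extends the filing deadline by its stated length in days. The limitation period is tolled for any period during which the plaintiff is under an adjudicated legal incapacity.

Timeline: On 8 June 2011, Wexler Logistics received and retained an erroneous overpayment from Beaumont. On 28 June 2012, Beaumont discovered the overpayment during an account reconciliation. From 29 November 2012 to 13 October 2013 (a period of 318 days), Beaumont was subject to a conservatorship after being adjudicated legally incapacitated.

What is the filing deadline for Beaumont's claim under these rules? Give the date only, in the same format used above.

The claim accrued on 8 June 2011, when the wrongful act occurred; under the stated occurrence rule the 28 June 2012 discovery does not delay accrual.
4 years from 8 June 2011 is 8 June 2015.
The plaintiff's legal incapacity from 29 November 2012 to 13 October 2013 tolled the period for 318 days, extending the deadline to 21 April 2016.

21 April 2016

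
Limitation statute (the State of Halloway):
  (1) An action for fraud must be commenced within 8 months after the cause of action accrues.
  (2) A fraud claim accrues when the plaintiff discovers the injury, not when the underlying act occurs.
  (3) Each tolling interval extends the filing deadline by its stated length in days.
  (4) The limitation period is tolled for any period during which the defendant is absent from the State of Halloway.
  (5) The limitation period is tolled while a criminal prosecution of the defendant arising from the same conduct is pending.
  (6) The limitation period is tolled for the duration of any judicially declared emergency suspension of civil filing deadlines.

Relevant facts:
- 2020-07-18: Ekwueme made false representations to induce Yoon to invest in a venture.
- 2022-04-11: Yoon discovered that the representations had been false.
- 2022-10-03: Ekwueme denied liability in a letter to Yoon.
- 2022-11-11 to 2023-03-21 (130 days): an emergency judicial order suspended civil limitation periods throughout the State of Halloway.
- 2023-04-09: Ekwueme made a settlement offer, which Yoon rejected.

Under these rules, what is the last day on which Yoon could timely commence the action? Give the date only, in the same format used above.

2023-04-20

Under the discovery rule, the claim accrued on 2022-04-11, when Yoon discovered the injury — not on the 2020-07-18 date of the underlying act.
8 months from 2022-04-11 is 2022-12-11.
The period was tolled for 130 days by the emergency suspension of filing deadlines (2022-11-11 to 2023-03-21), pushing the deadline to 2023-04-20.
The other events in the timeline have no effect on the limitation period under the stated rules.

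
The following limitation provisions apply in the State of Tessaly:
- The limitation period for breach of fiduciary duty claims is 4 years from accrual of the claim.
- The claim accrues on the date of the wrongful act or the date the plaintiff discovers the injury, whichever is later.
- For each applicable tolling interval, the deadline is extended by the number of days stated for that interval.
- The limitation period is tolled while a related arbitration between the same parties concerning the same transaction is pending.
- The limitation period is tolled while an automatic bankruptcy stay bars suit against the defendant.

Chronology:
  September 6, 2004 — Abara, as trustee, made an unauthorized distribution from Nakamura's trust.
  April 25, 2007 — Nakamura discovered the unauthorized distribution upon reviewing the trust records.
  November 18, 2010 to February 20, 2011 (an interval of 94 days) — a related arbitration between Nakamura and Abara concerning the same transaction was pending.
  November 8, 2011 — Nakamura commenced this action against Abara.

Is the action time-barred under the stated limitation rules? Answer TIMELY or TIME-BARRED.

TIME-BARRED

The claim accrued on April 25, 2007 — the later of the September 6, 2004 act and the April 25, 2007 discovery.
Adding the 4 years base period to April 25, 2007 gives a deadline of April 25, 2011, before any tolling.
The pending related arbitration from November 18, 2010 to February 20, 2011 tolled the period for 94 days, extending the deadline to July 28, 2011.
Nakamura filed on November 8, 2011, after the July 28, 2011 deadline, so the action is time-barred.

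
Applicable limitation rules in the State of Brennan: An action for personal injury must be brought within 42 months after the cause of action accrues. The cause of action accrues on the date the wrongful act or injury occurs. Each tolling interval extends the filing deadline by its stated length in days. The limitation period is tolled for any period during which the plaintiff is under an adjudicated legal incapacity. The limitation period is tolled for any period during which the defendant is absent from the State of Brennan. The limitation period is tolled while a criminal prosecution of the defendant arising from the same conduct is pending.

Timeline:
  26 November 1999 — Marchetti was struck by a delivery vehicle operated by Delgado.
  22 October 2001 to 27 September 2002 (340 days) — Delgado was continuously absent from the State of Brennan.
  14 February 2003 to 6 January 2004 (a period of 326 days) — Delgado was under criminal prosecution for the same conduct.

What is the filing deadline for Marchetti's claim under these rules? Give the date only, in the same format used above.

The claim accrued on 26 November 1999, when the wrongful act occurred.
The untolled deadline — 42 months after 26 November 1999 — is 26 May 2003.
The period was tolled for 340 days by the defendant's absence from the jurisdiction (22 October 2001 to 27 September 2002), pushing the deadline to 30 April 2004.
The pending criminal prosecution from 14 February 2003 to 6 January 2004 tolled the period for 326 days, extending the deadline to 22 March 2005.

22 March 2005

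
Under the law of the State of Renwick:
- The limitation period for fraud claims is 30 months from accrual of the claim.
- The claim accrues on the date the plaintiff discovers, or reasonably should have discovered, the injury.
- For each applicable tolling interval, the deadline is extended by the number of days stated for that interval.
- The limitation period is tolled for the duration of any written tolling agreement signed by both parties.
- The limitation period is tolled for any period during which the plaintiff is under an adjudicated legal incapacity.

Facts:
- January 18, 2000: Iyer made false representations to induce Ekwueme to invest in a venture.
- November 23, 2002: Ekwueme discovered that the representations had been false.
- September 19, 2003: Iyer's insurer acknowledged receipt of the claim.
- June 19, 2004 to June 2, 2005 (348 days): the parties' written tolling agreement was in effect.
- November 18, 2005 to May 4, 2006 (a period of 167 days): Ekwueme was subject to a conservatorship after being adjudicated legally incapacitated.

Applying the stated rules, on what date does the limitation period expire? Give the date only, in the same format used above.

The claim did not accrue until Ekwueme discovered the injury on November 23, 2002; the January 18, 2000 act date does not start the clock under the stated rule.
The untolled deadline — 30 months after November 23, 2002 — is May 23, 2005.
Because the written tolling agreement ran from June 19, 2004 to June 2, 2005, the deadline is extended by 348 days to May 6, 2006.
Because the plaintiff's legal incapacity ran from November 18, 2005 to May 4, 2006, the deadline is extended by 167 days to October 20, 2006.
None of the other events listed affects the running of the period under the stated rules.

October 20, 2006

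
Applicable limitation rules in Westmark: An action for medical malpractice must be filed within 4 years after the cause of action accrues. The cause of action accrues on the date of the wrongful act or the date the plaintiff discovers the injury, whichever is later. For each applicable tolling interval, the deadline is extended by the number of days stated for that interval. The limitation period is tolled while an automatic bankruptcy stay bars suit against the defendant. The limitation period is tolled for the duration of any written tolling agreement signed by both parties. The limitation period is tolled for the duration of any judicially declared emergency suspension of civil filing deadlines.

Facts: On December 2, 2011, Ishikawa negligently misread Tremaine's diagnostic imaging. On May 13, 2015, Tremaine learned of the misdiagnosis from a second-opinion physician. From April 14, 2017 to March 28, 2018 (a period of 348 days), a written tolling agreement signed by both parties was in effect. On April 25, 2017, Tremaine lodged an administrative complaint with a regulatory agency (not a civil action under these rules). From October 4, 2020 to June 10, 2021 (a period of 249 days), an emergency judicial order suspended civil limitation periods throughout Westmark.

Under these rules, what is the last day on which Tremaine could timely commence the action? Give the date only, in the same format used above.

Because discovery on May 13, 2015 post-dates the December 2, 2011 act, accrual under the later-of rule falls on May 13, 2015.
The untolled deadline — 4 years after May 13, 2015 — is May 13, 2019.
The written tolling agreement from April 14, 2017 to March 28, 2018 tolled the period for 348 days, extending the deadline to April 25, 2020.
The emergency suspension of filing deadlines from October 4, 2020 to June 10, 2021 began after the period had already run on April 25, 2020, so it has no tolling effect.
The other events in the timeline have no effect on the limitation period under the stated rules.

April 25, 2020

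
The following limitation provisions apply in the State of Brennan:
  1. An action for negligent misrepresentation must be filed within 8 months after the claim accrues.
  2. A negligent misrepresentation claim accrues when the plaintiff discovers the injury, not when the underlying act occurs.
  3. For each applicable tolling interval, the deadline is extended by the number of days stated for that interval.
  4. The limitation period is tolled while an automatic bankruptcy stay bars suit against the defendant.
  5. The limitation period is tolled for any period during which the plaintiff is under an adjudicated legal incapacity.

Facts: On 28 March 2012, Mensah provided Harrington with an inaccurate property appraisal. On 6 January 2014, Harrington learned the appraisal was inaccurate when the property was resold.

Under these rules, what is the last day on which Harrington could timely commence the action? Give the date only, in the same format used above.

6 September 2014

Accrual is tied to discovery, so the period began on 6 January 2014 rather than on 28 March 2012 when the act occurred.
Adding the 8 months base period to 6 January 2014 gives a deadline of 6 September 2014, before any tolling.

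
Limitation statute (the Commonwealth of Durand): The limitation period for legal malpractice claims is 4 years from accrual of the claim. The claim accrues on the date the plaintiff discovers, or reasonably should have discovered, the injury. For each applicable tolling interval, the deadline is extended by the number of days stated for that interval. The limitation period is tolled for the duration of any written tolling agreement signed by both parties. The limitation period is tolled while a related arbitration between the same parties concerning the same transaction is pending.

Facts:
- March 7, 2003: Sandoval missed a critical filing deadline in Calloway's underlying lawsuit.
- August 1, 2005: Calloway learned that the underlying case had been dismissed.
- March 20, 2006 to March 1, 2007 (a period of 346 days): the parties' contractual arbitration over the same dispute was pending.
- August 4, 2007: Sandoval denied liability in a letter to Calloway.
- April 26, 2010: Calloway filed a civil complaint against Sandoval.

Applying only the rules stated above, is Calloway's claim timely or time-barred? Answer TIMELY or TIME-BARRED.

TIMELY

Accrual is tied to discovery, so the period began on August 1, 2005 rather than on March 7, 2003 when the act occurred.
4 years from August 1, 2005 is August 1, 2009.
Because the pending related arbitration ran from March 20, 2006 to March 1, 2007, the deadline is extended by 346 days to July 13, 2010.
Nothing else in the chronology tolls or restarts the period.
Filing on April 26, 2010 beat the July 13, 2010 deadline — the action is timely.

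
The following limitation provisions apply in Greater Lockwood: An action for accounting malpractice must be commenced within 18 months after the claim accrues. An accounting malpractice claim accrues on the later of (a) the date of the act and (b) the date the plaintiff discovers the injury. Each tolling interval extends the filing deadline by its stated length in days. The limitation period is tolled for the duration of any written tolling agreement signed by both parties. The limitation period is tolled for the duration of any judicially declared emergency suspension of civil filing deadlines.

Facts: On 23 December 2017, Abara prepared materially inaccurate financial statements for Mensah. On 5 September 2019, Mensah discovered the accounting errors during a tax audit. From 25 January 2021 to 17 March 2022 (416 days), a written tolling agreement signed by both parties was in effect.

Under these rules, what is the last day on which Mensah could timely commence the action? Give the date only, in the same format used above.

25 April 2022

Because discovery on 5 September 2019 post-dates the 23 December 2017 act, accrual under the later-of rule falls on 5 September 2019.
The untolled deadline — 18 months after 5 September 2019 — is 5 March 2021.
The written tolling agreement from 25 January 2021 to 17 March 2022 tolled the period for 416 days, extending the deadline to 25 April 2022.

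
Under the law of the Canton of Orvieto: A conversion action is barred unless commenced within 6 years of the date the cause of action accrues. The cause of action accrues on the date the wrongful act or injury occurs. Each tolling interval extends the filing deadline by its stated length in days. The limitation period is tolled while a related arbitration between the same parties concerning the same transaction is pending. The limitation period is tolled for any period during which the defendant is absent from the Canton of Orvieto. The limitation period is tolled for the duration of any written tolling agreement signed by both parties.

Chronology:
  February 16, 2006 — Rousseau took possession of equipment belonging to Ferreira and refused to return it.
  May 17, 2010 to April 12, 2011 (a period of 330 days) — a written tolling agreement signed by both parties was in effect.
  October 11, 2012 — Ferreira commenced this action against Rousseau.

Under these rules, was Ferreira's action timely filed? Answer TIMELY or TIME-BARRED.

TIMELY

The claim accrued on February 16, 2006, when the wrongful act occurred.
Adding the 6 years base period to February 16, 2006 gives a deadline of February 16, 2012, before any tolling.
Because the written tolling agreement ran from May 17, 2010 to April 12, 2011, the deadline is extended by 330 days to January 11, 2013.
Filing on October 11, 2012 beat the January 11, 2013 deadline — the action is timely.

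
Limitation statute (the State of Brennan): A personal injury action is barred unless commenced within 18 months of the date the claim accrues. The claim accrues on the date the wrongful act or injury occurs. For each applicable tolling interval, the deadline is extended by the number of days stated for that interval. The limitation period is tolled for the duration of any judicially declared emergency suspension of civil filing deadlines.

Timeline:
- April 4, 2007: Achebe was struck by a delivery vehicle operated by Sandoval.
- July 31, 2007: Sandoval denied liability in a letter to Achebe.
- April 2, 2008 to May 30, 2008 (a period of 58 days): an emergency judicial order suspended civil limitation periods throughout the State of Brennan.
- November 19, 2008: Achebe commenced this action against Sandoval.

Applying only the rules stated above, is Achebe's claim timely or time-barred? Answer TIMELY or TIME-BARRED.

The claim accrued on April 4, 2007, when the wrongful act occurred.
Adding the 18 months base period to April 4, 2007 gives a deadline of October 4, 2008, before any tolling.
The emergency suspension of filing deadlines from April 2, 2008 to May 30, 2008 tolled the period for 58 days, extending the deadline to December 1, 2008.
None of the other events listed affects the running of the period under the stated rules.
Achebe filed on November 19, 2008, before the December 1, 2008 deadline, so the action is timely.

TIMELY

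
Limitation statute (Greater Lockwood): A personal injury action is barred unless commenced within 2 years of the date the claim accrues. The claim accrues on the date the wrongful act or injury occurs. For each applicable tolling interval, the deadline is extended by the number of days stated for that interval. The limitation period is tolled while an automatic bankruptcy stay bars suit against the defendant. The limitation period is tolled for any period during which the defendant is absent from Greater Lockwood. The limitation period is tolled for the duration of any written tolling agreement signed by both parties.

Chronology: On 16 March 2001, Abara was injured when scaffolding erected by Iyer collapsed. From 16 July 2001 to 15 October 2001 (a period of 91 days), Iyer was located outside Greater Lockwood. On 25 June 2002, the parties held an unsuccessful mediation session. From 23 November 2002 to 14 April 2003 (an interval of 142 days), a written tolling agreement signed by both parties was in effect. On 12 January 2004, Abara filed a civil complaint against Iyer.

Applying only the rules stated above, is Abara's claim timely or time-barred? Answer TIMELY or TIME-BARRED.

The limitation period began to run on 16 March 2001.
The untolled deadline — 2 years after 16 March 2001 — is 16 March 2003.
The defendant's absence from the jurisdiction from 16 July 2001 to 15 October 2001 tolled the period for 91 days, extending the deadline to 15 June 2003.
Because the written tolling agreement ran from 23 November 2002 to 14 April 2003, the deadline is extended by 142 days to 4 November 2003.
None of the other events listed affects the running of the period under the stated rules.
The 12 January 2004 filing falls after the 4 November 2003 deadline; the claim is time-barred.

TIME-BARRED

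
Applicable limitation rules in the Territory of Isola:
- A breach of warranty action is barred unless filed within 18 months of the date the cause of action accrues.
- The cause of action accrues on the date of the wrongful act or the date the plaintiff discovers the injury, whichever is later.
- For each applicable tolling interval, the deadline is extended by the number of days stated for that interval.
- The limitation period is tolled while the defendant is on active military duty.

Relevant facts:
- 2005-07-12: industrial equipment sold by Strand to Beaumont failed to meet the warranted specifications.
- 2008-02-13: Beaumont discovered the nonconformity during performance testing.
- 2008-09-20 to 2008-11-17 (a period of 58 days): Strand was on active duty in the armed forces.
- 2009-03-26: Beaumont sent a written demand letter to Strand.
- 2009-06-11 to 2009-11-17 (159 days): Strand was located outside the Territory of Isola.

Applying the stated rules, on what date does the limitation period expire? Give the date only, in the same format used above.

Taking the later of the act (2005-07-12) and discovery (2008-02-13), the claim accrued on 2008-02-13.
18 months from 2008-02-13 is 2009-08-13.
The period was tolled for 58 days by the defendant's active military service (2008-09-20 to 2008-11-17), pushing the deadline to 2009-10-10.
No stated provision tolls the period for the defendant's absence, so the interval from 2009-06-11 to 2009-11-17 has no effect on the deadline.
The other events in the timeline have no effect on the limitation period under the stated rules.

2009-10-10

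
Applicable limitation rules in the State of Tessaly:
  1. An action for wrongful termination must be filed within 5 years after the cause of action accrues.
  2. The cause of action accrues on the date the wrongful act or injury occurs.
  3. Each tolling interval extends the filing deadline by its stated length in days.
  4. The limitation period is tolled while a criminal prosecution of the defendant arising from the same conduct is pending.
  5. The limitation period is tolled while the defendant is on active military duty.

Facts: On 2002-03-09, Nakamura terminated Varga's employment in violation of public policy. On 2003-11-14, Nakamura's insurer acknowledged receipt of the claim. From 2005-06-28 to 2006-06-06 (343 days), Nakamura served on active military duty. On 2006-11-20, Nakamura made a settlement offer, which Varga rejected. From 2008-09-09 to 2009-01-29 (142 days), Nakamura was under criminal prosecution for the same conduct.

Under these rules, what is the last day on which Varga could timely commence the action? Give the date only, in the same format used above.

The limitation period began to run on 2002-03-09.
Adding the 5 years base period to 2002-03-09 gives a deadline of 2007-03-09, before any tolling.
The defendant's active military service from 2005-06-28 to 2006-06-06 tolled the period for 343 days, extending the deadline to 2008-02-15.
By the time the pending criminal prosecution began on 2008-09-09, the limitation period had already expired on 2008-02-15; that interval cannot revive it.
The other events in the timeline have no effect on the limitation period under the stated rules.

2008-02-15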